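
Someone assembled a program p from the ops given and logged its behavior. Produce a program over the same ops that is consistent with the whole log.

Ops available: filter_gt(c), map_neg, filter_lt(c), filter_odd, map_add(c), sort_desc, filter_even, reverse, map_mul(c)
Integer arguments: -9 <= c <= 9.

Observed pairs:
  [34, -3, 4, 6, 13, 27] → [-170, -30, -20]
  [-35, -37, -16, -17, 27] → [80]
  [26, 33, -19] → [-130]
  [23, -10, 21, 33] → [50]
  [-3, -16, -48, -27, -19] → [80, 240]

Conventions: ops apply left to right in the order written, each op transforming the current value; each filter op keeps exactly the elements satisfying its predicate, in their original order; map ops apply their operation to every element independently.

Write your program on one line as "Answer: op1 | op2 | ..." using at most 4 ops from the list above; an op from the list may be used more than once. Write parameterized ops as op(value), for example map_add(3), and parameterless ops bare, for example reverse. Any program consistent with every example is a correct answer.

filter_even | map_mul(5) | sort_desc | map_neg

Check, running the answer program on each example:
  [34, -3, 4, 6, 13, 27] -> [34, 4, 6] -> [170, 20, 30] -> [170, 30, 20] -> [-170, -30, -20]
  [-35, -37, -16, -17, 27] -> [-16] -> [-80] -> [-80] -> [80]
  [26, 33, -19] -> [26] -> [130] -> [130] -> [-130]
  [23, -10, 21, 33] -> [-10] -> [-50] -> [-50] -> [50]
  [-3, -16, -48, -27, -19] -> [-16, -48] -> [-80, -240] -> [-80, -240] -> [80, 240]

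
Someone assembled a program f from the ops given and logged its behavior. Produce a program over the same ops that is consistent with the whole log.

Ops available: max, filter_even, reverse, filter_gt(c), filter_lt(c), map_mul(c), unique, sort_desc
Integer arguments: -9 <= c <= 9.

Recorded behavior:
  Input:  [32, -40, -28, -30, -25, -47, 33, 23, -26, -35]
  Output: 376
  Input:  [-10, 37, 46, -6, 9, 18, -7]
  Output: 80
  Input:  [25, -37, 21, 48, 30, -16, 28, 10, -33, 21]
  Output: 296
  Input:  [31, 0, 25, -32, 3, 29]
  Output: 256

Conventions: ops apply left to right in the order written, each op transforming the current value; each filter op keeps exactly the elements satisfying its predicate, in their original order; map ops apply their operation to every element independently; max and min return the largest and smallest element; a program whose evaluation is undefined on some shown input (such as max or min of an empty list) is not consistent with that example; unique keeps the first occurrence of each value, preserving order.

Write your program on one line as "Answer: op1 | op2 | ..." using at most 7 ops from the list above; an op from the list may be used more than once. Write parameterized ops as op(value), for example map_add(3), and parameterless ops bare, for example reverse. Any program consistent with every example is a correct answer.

sort_desc | unique | filter_lt(0) | map_mul(-8) | reverse | max

Check, running the answer program on each example:
  [32, -40, -28, -30, -25, -47, 33, 23, -26, -35] -> [33, 32, 23, -25, -26, -28, -30, -35, -40, -47] -> [33, 32, 23, -25, -26, -28, -30, -35, -40, -47] -> [-25, -26, -28, -30, -35, -40, -47] -> [200, 208, 224, 240, 280, 320, 376] -> [376, 320, 280, 240, 224, 208, 200] -> 376
  [-10, 37, 46, -6, 9, 18, -7] -> [46, 37, 18, 9, -6, -7, -10] -> [46, 37, 18, 9, -6, -7, -10] -> [-6, -7, -10] -> [48, 56, 80] -> [80, 56, 48] -> 80
  [25, -37, 21, 48, 30, -16, 28, 10, -33, 21] -> [48, 30, 28, 25, 21, 21, 10, -16, -33, -37] -> [48, 30, 28, 25, 21, 10, -16, -33, -37] -> [-16, -33, -37] -> [128, 264, 296] -> [296, 264, 128] -> 296
  [31, 0, 25, -32, 3, 29] -> [31, 29, 25, 3, 0, -32] -> [31, 29, 25, 3, 0, -32] -> [-32] -> [256] -> [256] -> 256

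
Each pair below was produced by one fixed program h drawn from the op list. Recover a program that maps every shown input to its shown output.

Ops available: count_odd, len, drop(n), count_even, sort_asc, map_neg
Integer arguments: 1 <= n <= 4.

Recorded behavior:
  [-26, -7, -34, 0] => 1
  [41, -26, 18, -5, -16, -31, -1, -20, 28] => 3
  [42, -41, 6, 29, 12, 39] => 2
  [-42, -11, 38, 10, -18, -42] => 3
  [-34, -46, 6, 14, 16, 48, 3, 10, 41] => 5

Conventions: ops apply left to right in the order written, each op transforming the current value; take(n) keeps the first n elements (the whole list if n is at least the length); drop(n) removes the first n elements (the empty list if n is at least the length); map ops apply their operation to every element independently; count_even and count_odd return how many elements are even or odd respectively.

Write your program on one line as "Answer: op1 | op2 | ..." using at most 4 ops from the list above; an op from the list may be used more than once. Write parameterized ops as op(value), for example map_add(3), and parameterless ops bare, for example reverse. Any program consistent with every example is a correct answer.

map_neg | sort_asc | drop(3) | count_even

Check, running the answer program on each example:
  [-26, -7, -34, 0] -> [26, 7, 34, 0] -> [0, 7, 26, 34] -> [34] -> 1
  [41, -26, 18, -5, -16, -31, -1, -20, 28] -> [-41, 26, -18, 5, 16, 31, 1, 20, -28] -> [-41, -28, -18, 1, 5, 16, 20, 26, 31] -> [1, 5, 16, 20, 26, 31] -> 3
  [42, -41, 6, 29, 12, 39] -> [-42, 41, -6, -29, -12, -39] -> [-42, -39, -29, -12, -6, 41] -> [-12, -6, 41] -> 2
  [-42, -11, 38, 10, -18, -42] -> [42, 11, -38, -10, 18, 42] -> [-38, -10, 11, 18, 42, 42] -> [18, 42, 42] -> 3
  [-34, -46, 6, 14, 16, 48, 3, 10, 41] -> [34, 46, -6, -14, -16, -48, -3, -10, -41] -> [-48, -41, -16, -14, -10, -6, -3, 34, 46] -> [-14, -10, -6, -3, 34, 46] -> 5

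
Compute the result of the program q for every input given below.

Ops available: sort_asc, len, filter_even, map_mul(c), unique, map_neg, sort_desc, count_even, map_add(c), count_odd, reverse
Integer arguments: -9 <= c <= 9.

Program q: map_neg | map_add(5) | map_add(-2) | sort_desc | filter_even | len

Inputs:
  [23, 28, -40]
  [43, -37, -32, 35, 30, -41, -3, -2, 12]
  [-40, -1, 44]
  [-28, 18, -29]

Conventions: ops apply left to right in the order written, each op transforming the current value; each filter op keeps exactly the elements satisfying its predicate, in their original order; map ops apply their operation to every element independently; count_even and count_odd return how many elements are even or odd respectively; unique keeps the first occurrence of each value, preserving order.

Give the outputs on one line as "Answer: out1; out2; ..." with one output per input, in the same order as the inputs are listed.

1; 5; 1; 1

Execution, op by op:
  [23, 28, -40] -> [-23, -28, 40] -> [-18, -23, 45] -> [-20, -25, 43] -> [43, -20, -25] -> [-20] -> 1
  [43, -37, -32, 35, 30, -41, -3, -2, 12] -> [-43, 37, 32, -35, -30, 41, 3, 2, -12] -> [-38, 42, 37, -30, -25, 46, 8, 7, -7] -> [-40, 40, 35, -32, -27, 44, 6, 5, -9] -> [44, 40, 35, 6, 5, -9, -27, -32, -40] -> [44, 40, 6, -32, -40] -> 5
  [-40, -1, 44] -> [40, 1, -44] -> [45, 6, -39] -> [43, 4, -41] -> [43, 4, -41] -> [4] -> 1
  [-28, 18, -29] -> [28, -18, 29] -> [33, -13, 34] -> [31, -15, 32] -> [32, 31, -15] -> [32] -> 1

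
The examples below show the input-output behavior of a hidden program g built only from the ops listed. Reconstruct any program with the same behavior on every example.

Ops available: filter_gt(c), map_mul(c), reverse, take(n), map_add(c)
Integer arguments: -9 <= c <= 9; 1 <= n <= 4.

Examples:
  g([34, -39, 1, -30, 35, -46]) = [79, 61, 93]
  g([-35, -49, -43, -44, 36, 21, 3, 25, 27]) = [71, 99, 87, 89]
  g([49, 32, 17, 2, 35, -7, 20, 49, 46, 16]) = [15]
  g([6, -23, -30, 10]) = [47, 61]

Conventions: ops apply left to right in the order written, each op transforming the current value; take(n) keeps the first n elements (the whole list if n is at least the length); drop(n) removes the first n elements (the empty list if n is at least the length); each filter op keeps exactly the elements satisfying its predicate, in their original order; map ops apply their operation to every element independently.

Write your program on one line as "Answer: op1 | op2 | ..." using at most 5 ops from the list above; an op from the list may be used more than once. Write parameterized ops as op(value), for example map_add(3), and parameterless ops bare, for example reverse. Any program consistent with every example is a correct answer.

map_mul(-1) | filter_gt(2) | map_mul(2) | map_add(1)

Check, running the answer program on each example:
  [34, -39, 1, -30, 35, -46] -> [-34, 39, -1, 30, -35, 46] -> [39, 30, 46] -> [78, 60, 92] -> [79, 61, 93]
  [-35, -49, -43, -44, 36, 21, 3, 25, 27] -> [35, 49, 43, 44, -36, -21, -3, -25, -27] -> [35, 49, 43, 44] -> [70, 98, 86, 88] -> [71, 99, 87, 89]
  [49, 32, 17, 2, 35, -7, 20, 49, 46, 16] -> [-49, -32, -17, -2, -35, 7, -20, -49, -46, -16] -> [7] -> [14] -> [15]
  [6, -23, -30, 10] -> [-6, 23, 30, -10] -> [23, 30] -> [46, 60] -> [47, 61]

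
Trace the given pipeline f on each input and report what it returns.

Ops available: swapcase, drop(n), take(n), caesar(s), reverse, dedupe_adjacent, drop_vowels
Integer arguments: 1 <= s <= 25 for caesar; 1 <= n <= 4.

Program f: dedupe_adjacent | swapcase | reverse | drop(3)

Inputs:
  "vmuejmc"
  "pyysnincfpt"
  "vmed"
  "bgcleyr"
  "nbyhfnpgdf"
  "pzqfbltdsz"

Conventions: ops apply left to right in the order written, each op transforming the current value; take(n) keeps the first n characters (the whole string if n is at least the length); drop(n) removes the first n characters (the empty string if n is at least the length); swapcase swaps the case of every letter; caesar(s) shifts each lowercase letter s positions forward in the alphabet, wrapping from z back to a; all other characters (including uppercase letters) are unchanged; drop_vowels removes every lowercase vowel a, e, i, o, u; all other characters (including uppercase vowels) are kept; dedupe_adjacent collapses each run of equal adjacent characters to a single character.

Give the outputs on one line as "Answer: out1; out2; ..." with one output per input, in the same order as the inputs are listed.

"EUMV"; "CNINSYP"; "V"; "LCGB"; "PNFHYBN"; "TLBFQZP"

Execution, op by op:
  "vmuejmc" -> "vmuejmc" -> "VMUEJMC" -> "CMJEUMV" -> "EUMV"
  "pyysnincfpt" -> "pysnincfpt" -> "PYSNINCFPT" -> "TPFCNINSYP" -> "CNINSYP"
  "vmed" -> "vmed" -> "VMED" -> "DEMV" -> "V"
  "bgcleyr" -> "bgcleyr" -> "BGCLEYR" -> "RYELCGB" -> "LCGB"
  "nbyhfnpgdf" -> "nbyhfnpgdf" -> "NBYHFNPGDF" -> "FDGPNFHYBN" -> "PNFHYBN"
  "pzqfbltdsz" -> "pzqfbltdsz" -> "PZQFBLTDSZ" -> "ZSDTLBFQZP" -> "TLBFQZP"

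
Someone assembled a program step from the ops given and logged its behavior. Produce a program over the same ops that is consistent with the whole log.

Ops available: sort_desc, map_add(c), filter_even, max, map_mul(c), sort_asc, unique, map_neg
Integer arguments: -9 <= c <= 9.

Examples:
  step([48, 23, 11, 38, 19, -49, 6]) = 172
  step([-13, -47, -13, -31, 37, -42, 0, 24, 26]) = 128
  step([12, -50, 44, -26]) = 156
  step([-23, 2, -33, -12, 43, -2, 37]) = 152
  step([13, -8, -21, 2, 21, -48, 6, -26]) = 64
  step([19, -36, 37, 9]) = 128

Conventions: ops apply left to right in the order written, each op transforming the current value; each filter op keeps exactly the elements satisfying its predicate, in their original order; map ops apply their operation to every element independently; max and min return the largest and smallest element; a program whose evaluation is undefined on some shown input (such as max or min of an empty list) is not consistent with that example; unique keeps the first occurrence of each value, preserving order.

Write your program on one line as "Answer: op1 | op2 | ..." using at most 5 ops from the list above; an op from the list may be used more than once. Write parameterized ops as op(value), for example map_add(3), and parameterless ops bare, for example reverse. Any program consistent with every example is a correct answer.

map_add(-3) | map_add(-2) | sort_asc | map_mul(4) | max

Check, running the answer program on each example:
  [48, 23, 11, 38, 19, -49, 6] -> [45, 20, 8, 35, 16, -52, 3] -> [43, 18, 6, 33, 14, -54, 1] -> [-54, 1, 6, 14, 18, 33, 43] -> [-216, 4, 24, 56, 72, 132, 172] -> 172
  [-13, -47, -13, -31, 37, -42, 0, 24, 26] -> [-16, -50, -16, -34, 34, -45, -3, 21, 23] -> [-18, -52, -18, -36, 32, -47, -5, 19, 21] -> [-52, -47, -36, -18, -18, -5, 19, 21, 32] -> [-208, -188, -144, -72, -72, -20, 76, 84, 128] -> 128
  [12, -50, 44, -26] -> [9, -53, 41, -29] -> [7, -55, 39, -31] -> [-55, -31, 7, 39] -> [-220, -124, 28, 156] -> 156
  [-23, 2, -33, -12, 43, -2, 37] -> [-26, -1, -36, -15, 40, -5, 34] -> [-28, -3, -38, -17, 38, -7, 32] -> [-38, -28, -17, -7, -3, 32, 38] -> [-152, -112, -68, -28, -12, 128, 152] -> 152
  [13, -8, -21, 2, 21, -48, 6, -26] -> [10, -11, -24, -1, 18, -51, 3, -29] -> [8, -13, -26, -3, 16, -53, 1, -31] -> [-53, -31, -26, -13, -3, 1, 8, 16] -> [-212, -124, -104, -52, -12, 4, 32, 64] -> 64
  [19, -36, 37, 9] -> [16, -39, 34, 6] -> [14, -41, 32, 4] -> [-41, 4, 14, 32] -> [-164, 16, 56, 128] -> 128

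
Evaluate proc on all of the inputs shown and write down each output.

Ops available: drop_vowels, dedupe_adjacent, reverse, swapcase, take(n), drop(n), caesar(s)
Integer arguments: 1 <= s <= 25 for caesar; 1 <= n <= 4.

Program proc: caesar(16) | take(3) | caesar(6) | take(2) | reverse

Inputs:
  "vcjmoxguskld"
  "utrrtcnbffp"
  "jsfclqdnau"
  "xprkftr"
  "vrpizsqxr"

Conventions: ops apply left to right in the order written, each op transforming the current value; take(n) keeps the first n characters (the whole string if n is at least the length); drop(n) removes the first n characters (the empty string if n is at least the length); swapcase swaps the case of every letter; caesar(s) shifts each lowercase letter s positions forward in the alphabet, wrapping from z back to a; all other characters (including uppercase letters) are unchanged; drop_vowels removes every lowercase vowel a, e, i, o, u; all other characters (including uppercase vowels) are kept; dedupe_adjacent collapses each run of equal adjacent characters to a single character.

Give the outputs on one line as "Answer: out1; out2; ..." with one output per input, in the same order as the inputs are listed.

Execution, op by op:
  "vcjmoxguskld" -> "lszcenwkiabt" -> "lsz" -> "ryf" -> "ry" -> "yr"
  "utrrtcnbffp" -> "kjhhjsdrvvf" -> "kjh" -> "qpn" -> "qp" -> "pq"
  "jsfclqdnau" -> "zivsbgtdqk" -> "ziv" -> "fob" -> "fo" -> "of"
  "xprkftr" -> "nfhavjh" -> "nfh" -> "tln" -> "tl" -> "lt"
  "vrpizsqxr" -> "lhfypignh" -> "lhf" -> "rnl" -> "rn" -> "nr"

"yr"; "pq"; "of"; "lt"; "nr"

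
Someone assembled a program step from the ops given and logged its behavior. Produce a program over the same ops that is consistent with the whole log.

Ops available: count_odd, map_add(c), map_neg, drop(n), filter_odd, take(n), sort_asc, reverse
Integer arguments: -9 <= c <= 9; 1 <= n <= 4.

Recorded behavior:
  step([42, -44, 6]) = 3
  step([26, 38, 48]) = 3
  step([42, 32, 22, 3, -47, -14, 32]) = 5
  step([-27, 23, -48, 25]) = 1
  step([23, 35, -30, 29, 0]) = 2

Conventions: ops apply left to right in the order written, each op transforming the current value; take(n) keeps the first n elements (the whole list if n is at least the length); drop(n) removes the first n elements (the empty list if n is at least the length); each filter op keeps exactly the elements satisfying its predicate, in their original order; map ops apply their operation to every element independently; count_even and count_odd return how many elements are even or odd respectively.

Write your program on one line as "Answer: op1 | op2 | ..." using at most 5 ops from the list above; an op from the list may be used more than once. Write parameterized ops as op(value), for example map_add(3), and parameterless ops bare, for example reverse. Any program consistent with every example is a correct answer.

map_add(-5) | reverse | filter_odd | count_odd

Check, running the answer program on each example:
  [42, -44, 6] -> [37, -49, 1] -> [1, -49, 37] -> [1, -49, 37] -> 3
  [26, 38, 48] -> [21, 33, 43] -> [43, 33, 21] -> [43, 33, 21] -> 3
  [42, 32, 22, 3, -47, -14, 32] -> [37, 27, 17, -2, -52, -19, 27] -> [27, -19, -52, -2, 17, 27, 37] -> [27, -19, 17, 27, 37] -> 5
  [-27, 23, -48, 25] -> [-32, 18, -53, 20] -> [20, -53, 18, -32] -> [-53] -> 1
  [23, 35, -30, 29, 0] -> [18, 30, -35, 24, -5] -> [-5, 24, -35, 30, 18] -> [-5, -35] -> 2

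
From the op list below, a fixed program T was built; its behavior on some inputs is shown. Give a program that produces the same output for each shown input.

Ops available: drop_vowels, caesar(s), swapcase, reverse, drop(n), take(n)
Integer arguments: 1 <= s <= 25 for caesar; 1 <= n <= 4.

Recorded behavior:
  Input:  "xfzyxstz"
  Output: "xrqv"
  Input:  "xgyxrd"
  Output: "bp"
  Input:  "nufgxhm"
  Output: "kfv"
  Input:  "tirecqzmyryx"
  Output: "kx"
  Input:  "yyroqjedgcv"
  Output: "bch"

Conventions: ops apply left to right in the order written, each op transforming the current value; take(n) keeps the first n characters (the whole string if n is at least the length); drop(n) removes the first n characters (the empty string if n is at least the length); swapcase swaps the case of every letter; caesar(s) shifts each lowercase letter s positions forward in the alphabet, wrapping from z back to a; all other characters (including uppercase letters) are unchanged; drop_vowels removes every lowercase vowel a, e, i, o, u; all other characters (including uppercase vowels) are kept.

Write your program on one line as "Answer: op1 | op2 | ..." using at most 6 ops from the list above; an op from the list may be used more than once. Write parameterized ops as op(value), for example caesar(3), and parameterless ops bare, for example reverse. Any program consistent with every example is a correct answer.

caesar(24) | drop(4) | take(4) | reverse | drop_vowels

Check, running the answer program on each example:
  "xfzyxstz" -> "vdxwvqrx" -> "vqrx" -> "vqrx" -> "xrqv" -> "xrqv"
  "xgyxrd" -> "vewvpb" -> "pb" -> "pb" -> "bp" -> "bp"
  "nufgxhm" -> "lsdevfk" -> "vfk" -> "vfk" -> "kfv" -> "kfv"
  "tirecqzmyryx" -> "rgpcaoxkwpwv" -> "aoxkwpwv" -> "aoxk" -> "kxoa" -> "kx"
  "yyroqjedgcv" -> "wwpmohcbeat" -> "ohcbeat" -> "ohcb" -> "bcho" -> "bch"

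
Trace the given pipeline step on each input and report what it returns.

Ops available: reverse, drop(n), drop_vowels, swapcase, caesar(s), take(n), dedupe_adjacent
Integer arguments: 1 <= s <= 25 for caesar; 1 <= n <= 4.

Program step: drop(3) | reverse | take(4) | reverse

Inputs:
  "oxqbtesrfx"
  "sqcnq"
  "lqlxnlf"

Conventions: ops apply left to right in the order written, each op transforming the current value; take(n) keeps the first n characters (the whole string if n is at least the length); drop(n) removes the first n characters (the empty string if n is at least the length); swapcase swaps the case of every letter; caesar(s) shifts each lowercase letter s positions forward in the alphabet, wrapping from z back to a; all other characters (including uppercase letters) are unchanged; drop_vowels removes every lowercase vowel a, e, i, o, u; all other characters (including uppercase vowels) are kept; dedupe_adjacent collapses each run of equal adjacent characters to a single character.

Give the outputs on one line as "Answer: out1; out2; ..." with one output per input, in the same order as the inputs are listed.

"srfx"; "nq"; "xnlf"

Execution, op by op:
  "oxqbtesrfx" -> "btesrfx" -> "xfrsetb" -> "xfrs" -> "srfx"
  "sqcnq" -> "nq" -> "qn" -> "qn" -> "nq"
  "lqlxnlf" -> "xnlf" -> "flnx" -> "flnx" -> "xnlf"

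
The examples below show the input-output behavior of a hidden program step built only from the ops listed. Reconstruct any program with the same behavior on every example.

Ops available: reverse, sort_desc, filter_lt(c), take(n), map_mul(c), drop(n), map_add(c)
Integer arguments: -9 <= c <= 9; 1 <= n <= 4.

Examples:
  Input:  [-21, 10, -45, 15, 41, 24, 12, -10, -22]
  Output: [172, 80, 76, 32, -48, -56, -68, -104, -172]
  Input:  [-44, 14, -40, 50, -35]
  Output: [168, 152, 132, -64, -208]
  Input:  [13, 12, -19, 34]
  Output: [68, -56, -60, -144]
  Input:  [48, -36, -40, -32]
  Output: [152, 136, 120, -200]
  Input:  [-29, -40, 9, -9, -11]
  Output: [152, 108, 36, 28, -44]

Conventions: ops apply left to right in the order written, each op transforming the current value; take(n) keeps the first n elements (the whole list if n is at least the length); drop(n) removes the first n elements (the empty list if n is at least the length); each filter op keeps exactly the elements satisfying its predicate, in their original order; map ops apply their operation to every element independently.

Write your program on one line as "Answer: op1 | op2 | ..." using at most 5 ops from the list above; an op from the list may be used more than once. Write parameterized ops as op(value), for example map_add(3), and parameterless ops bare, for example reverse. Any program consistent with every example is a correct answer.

map_add(2) | map_mul(-4) | reverse | sort_desc

Check, running the answer program on each example:
  [-21, 10, -45, 15, 41, 24, 12, -10, -22] -> [-19, 12, -43, 17, 43, 26, 14, -8, -20] -> [76, -48, 172, -68, -172, -104, -56, 32, 80] -> [80, 32, -56, -104, -172, -68, 172, -48, 76] -> [172, 80, 76, 32, -48, -56, -68, -104, -172]
  [-44, 14, -40, 50, -35] -> [-42, 16, -38, 52, -33] -> [168, -64, 152, -208, 132] -> [132, -208, 152, -64, 168] -> [168, 152, 132, -64, -208]
  [13, 12, -19, 34] -> [15, 14, -17, 36] -> [-60, -56, 68, -144] -> [-144, 68, -56, -60] -> [68, -56, -60, -144]
  [48, -36, -40, -32] -> [50, -34, -38, -30] -> [-200, 136, 152, 120] -> [120, 152, 136, -200] -> [152, 136, 120, -200]
  [-29, -40, 9, -9, -11] -> [-27, -38, 11, -7, -9] -> [108, 152, -44, 28, 36] -> [36, 28, -44, 152, 108] -> [152, 108, 36, 28, -44]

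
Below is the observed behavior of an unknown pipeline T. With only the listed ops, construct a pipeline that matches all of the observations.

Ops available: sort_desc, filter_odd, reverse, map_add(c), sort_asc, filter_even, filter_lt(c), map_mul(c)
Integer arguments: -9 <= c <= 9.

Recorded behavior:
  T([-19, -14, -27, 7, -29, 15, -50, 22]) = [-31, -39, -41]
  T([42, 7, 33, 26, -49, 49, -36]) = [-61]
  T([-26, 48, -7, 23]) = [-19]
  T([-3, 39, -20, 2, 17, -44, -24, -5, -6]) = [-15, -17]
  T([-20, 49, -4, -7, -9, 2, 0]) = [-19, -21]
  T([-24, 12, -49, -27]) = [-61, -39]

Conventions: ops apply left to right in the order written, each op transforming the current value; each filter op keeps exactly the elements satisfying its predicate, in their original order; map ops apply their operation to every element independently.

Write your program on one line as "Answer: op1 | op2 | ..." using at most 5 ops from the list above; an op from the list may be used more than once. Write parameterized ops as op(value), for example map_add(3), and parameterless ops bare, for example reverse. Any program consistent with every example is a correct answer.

filter_odd | filter_lt(4) | map_add(-7) | map_add(-5)

Check, running the answer program on each example:
  [-19, -14, -27, 7, -29, 15, -50, 22] -> [-19, -27, 7, -29, 15] -> [-19, -27, -29] -> [-26, -34, -36] -> [-31, -39, -41]
  [42, 7, 33, 26, -49, 49, -36] -> [7, 33, -49, 49] -> [-49] -> [-56] -> [-61]
  [-26, 48, -7, 23] -> [-7, 23] -> [-7] -> [-14] -> [-19]
  [-3, 39, -20, 2, 17, -44, -24, -5, -6] -> [-3, 39, 17, -5] -> [-3, -5] -> [-10, -12] -> [-15, -17]
  [-20, 49, -4, -7, -9, 2, 0] -> [49, -7, -9] -> [-7, -9] -> [-14, -16] -> [-19, -21]
  [-24, 12, -49, -27] -> [-49, -27] -> [-49, -27] -> [-56, -34] -> [-61, -39]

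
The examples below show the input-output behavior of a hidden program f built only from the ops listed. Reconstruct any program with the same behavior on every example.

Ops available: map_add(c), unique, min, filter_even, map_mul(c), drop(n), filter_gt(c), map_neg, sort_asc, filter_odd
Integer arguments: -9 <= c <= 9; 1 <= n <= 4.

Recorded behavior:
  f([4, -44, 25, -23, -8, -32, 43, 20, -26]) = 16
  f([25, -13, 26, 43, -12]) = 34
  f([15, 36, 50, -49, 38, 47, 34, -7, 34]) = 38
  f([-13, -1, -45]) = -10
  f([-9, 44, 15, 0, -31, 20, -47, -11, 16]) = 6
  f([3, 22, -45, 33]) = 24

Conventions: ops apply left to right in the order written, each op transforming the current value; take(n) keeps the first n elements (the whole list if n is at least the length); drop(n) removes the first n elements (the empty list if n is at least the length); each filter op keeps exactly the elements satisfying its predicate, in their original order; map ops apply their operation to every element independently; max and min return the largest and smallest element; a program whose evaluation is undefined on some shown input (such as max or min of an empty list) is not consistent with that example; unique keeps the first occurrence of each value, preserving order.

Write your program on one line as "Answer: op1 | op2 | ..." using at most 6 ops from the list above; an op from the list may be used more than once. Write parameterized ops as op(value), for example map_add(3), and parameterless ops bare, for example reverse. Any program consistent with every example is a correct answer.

unique | drop(1) | filter_gt(-2) | filter_odd | map_add(-9) | min

Check, running the answer program on each example:
  [4, -44, 25, -23, -8, -32, 43, 20, -26] -> [4, -44, 25, -23, -8, -32, 43, 20, -26] -> [-44, 25, -23, -8, -32, 43, 20, -26] -> [25, 43, 20] -> [25, 43] -> [16, 34] -> 16
  [25, -13, 26, 43, -12] -> [25, -13, 26, 43, -12] -> [-13, 26, 43, -12] -> [26, 43] -> [43] -> [34] -> 34
  [15, 36, 50, -49, 38, 47, 34, -7, 34] -> [15, 36, 50, -49, 38, 47, 34, -7] -> [36, 50, -49, 38, 47, 34, -7] -> [36, 50, 38, 47, 34] -> [47] -> [38] -> 38
  [-13, -1, -45] -> [-13, -1, -45] -> [-1, -45] -> [-1] -> [-1] -> [-10] -> -10
  [-9, 44, 15, 0, -31, 20, -47, -11, 16] -> [-9, 44, 15, 0, -31, 20, -47, -11, 16] -> [44, 15, 0, -31, 20, -47, -11, 16] -> [44, 15, 0, 20, 16] -> [15] -> [6] -> 6
  [3, 22, -45, 33] -> [3, 22, -45, 33] -> [22, -45, 33] -> [22, 33] -> [33] -> [24] -> 24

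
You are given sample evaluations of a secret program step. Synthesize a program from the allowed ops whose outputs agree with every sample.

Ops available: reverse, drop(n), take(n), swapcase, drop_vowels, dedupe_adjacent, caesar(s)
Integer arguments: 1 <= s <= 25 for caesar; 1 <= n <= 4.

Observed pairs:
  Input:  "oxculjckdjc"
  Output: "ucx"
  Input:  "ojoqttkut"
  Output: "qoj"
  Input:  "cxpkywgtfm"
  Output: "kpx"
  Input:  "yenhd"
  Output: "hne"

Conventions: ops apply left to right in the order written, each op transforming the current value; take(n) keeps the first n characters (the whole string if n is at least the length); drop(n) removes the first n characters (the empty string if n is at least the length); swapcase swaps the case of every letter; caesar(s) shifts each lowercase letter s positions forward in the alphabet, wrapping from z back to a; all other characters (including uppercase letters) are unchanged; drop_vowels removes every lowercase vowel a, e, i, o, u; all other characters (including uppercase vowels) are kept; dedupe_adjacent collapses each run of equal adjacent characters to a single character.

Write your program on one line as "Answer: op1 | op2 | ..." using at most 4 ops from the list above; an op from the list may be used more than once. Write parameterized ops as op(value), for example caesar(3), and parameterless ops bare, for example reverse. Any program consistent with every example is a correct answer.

drop(1) | dedupe_adjacent | take(3) | reverse

Check, running the answer program on each example:
  "oxculjckdjc" -> "xculjckdjc" -> "xculjckdjc" -> "xcu" -> "ucx"
  "ojoqttkut" -> "joqttkut" -> "joqtkut" -> "joq" -> "qoj"
  "cxpkywgtfm" -> "xpkywgtfm" -> "xpkywgtfm" -> "xpk" -> "kpx"
  "yenhd" -> "enhd" -> "enhd" -> "enh" -> "hne"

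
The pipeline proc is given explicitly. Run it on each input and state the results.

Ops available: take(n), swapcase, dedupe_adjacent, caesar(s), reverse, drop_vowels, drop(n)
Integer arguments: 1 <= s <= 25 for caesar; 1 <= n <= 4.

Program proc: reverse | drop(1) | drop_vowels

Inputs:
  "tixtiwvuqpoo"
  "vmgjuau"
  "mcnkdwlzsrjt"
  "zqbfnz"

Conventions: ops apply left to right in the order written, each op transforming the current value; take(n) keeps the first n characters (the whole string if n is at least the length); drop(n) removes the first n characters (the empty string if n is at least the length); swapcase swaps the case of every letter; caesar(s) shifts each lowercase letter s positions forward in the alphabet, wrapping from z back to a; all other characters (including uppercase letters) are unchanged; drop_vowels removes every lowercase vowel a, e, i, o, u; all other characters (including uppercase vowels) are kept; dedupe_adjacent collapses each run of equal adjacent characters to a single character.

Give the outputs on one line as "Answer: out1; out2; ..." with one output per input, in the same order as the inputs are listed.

"pqvwtxt"; "jgmv"; "jrszlwdkncm"; "nfbqz"

Execution, op by op:
  "tixtiwvuqpoo" -> "oopquvwitxit" -> "opquvwitxit" -> "pqvwtxt"
  "vmgjuau" -> "uaujgmv" -> "aujgmv" -> "jgmv"
  "mcnkdwlzsrjt" -> "tjrszlwdkncm" -> "jrszlwdkncm" -> "jrszlwdkncm"
  "zqbfnz" -> "znfbqz" -> "nfbqz" -> "nfbqz"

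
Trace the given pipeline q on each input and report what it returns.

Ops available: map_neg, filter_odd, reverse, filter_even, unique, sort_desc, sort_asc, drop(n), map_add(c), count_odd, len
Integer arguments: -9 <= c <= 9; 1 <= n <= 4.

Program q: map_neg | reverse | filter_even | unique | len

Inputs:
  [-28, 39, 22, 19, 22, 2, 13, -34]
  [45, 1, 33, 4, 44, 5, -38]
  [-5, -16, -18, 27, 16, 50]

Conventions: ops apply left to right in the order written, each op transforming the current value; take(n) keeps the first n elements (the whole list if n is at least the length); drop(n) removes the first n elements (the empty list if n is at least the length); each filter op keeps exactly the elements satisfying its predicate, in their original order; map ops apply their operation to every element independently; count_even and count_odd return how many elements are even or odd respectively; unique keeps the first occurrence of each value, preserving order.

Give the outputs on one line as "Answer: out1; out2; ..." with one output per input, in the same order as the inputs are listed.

4; 3; 4

Execution, op by op:
  [-28, 39, 22, 19, 22, 2, 13, -34] -> [28, -39, -22, -19, -22, -2, -13, 34] -> [34, -13, -2, -22, -19, -22, -39, 28] -> [34, -2, -22, -22, 28] -> [34, -2, -22, 28] -> 4
  [45, 1, 33, 4, 44, 5, -38] -> [-45, -1, -33, -4, -44, -5, 38] -> [38, -5, -44, -4, -33, -1, -45] -> [38, -44, -4] -> [38, -44, -4] -> 3
  [-5, -16, -18, 27, 16, 50] -> [5, 16, 18, -27, -16, -50] -> [-50, -16, -27, 18, 16, 5] -> [-50, -16, 18, 16] -> [-50, -16, 18, 16] -> 4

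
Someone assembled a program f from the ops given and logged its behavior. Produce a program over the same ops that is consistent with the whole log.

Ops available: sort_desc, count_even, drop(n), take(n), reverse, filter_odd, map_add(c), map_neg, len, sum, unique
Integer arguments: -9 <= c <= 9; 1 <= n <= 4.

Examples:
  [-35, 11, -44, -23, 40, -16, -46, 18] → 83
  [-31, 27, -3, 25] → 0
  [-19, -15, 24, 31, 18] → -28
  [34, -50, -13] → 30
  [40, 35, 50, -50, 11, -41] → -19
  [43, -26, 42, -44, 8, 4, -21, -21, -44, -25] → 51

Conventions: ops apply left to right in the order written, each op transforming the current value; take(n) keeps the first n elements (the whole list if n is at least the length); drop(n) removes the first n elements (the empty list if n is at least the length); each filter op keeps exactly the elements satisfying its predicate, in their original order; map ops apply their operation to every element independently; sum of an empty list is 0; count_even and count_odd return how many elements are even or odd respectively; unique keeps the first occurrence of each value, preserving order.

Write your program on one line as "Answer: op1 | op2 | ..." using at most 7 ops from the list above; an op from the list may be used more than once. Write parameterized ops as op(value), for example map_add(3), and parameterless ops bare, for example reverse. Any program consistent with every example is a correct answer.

unique | map_add(-7) | filter_odd | reverse | map_neg | sum

Check, running the answer program on each example:
  [-35, 11, -44, -23, 40, -16, -46, 18] -> [-35, 11, -44, -23, 40, -16, -46, 18] -> [-42, 4, -51, -30, 33, -23, -53, 11] -> [-51, 33, -23, -53, 11] -> [11, -53, -23, 33, -51] -> [-11, 53, 23, -33, 51] -> 83
  [-31, 27, -3, 25] -> [-31, 27, -3, 25] -> [-38, 20, -10, 18] -> [] -> [] -> [] -> 0
  [-19, -15, 24, 31, 18] -> [-19, -15, 24, 31, 18] -> [-26, -22, 17, 24, 11] -> [17, 11] -> [11, 17] -> [-11, -17] -> -28
  [34, -50, -13] -> [34, -50, -13] -> [27, -57, -20] -> [27, -57] -> [-57, 27] -> [57, -27] -> 30
  [40, 35, 50, -50, 11, -41] -> [40, 35, 50, -50, 11, -41] -> [33, 28, 43, -57, 4, -48] -> [33, 43, -57] -> [-57, 43, 33] -> [57, -43, -33] -> -19
  [43, -26, 42, -44, 8, 4, -21, -21, -44, -25] -> [43, -26, 42, -44, 8, 4, -21, -25] -> [36, -33, 35, -51, 1, -3, -28, -32] -> [-33, 35, -51, 1, -3] -> [-3, 1, -51, 35, -33] -> [3, -1, 51, -35, 33] -> 51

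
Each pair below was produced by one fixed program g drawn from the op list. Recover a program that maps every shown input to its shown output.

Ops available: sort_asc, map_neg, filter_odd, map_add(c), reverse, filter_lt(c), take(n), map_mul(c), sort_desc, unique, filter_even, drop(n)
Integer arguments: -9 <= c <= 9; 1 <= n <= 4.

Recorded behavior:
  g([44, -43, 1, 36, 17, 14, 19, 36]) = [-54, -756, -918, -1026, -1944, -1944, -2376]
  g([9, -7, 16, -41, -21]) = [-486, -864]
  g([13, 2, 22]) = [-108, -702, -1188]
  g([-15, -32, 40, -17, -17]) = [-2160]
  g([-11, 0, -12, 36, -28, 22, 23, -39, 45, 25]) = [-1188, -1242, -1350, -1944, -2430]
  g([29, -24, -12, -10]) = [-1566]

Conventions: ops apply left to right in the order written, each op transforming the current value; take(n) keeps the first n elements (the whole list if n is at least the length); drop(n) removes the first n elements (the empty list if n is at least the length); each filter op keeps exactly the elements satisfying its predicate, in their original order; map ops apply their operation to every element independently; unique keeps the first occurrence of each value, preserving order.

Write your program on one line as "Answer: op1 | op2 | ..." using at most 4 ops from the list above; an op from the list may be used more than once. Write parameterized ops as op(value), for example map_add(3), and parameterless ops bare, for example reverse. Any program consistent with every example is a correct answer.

map_mul(-9) | filter_lt(-8) | sort_desc | map_mul(6)

Check, running the answer program on each example:
  [44, -43, 1, 36, 17, 14, 19, 36] -> [-396, 387, -9, -324, -153, -126, -171, -324] -> [-396, -9, -324, -153, -126, -171, -324] -> [-9, -126, -153, -171, -324, -324, -396] -> [-54, -756, -918, -1026, -1944, -1944, -2376]
  [9, -7, 16, -41, -21] -> [-81, 63, -144, 369, 189] -> [-81, -144] -> [-81, -144] -> [-486, -864]
  [13, 2, 22] -> [-117, -18, -198] -> [-117, -18, -198] -> [-18, -117, -198] -> [-108, -702, -1188]
  [-15, -32, 40, -17, -17] -> [135, 288, -360, 153, 153] -> [-360] -> [-360] -> [-2160]
  [-11, 0, -12, 36, -28, 22, 23, -39, 45, 25] -> [99, 0, 108, -324, 252, -198, -207, 351, -405, -225] -> [-324, -198, -207, -405, -225] -> [-198, -207, -225, -324, -405] -> [-1188, -1242, -1350, -1944, -2430]
  [29, -24, -12, -10] -> [-261, 216, 108, 90] -> [-261] -> [-261] -> [-1566]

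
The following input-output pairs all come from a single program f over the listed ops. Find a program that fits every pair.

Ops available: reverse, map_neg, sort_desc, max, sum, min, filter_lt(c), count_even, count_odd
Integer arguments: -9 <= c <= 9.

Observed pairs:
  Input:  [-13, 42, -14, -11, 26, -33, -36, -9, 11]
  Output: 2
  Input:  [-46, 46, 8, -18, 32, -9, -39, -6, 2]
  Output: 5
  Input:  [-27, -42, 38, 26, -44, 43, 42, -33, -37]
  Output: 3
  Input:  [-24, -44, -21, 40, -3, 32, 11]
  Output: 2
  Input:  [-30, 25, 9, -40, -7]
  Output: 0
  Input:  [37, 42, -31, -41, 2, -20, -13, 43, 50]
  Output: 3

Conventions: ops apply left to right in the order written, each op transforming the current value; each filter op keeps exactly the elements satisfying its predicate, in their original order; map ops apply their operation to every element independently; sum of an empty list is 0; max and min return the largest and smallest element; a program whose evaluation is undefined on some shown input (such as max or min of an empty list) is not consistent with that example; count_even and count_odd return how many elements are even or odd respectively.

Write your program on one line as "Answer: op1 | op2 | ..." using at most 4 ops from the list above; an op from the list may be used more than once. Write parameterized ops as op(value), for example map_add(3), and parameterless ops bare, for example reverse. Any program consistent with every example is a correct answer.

map_neg | sort_desc | filter_lt(8) | count_even

Check, running the answer program on each example:
  [-13, 42, -14, -11, 26, -33, -36, -9, 11] -> [13, -42, 14, 11, -26, 33, 36, 9, -11] -> [36, 33, 14, 13, 11, 9, -11, -26, -42] -> [-11, -26, -42] -> 2
  [-46, 46, 8, -18, 32, -9, -39, -6, 2] -> [46, -46, -8, 18, -32, 9, 39, 6, -2] -> [46, 39, 18, 9, 6, -2, -8, -32, -46] -> [6, -2, -8, -32, -46] -> 5
  [-27, -42, 38, 26, -44, 43, 42, -33, -37] -> [27, 42, -38, -26, 44, -43, -42, 33, 37] -> [44, 42, 37, 33, 27, -26, -38, -42, -43] -> [-26, -38, -42, -43] -> 3
  [-24, -44, -21, 40, -3, 32, 11] -> [24, 44, 21, -40, 3, -32, -11] -> [44, 24, 21, 3, -11, -32, -40] -> [3, -11, -32, -40] -> 2
  [-30, 25, 9, -40, -7] -> [30, -25, -9, 40, 7] -> [40, 30, 7, -9, -25] -> [7, -9, -25] -> 0
  [37, 42, -31, -41, 2, -20, -13, 43, 50] -> [-37, -42, 31, 41, -2, 20, 13, -43, -50] -> [41, 31, 20, 13, -2, -37, -42, -43, -50] -> [-2, -37, -42, -43, -50] -> 3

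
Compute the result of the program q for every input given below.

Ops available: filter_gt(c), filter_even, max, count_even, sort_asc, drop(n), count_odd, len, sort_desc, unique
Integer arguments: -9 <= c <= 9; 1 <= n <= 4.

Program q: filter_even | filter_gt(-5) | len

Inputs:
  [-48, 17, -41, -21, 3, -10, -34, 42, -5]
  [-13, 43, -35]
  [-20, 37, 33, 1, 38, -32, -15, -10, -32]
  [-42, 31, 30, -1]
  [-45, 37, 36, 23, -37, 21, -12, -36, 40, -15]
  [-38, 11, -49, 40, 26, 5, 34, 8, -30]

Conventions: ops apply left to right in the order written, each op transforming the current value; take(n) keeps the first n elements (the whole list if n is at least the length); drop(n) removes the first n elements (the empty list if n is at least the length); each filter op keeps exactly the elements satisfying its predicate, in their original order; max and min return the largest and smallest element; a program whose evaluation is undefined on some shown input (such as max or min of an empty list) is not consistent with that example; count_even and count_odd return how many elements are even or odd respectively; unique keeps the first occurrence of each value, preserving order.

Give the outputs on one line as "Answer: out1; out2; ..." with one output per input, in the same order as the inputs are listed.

1; 0; 1; 1; 2; 4

Execution, op by op:
  [-48, 17, -41, -21, 3, -10, -34, 42, -5] -> [-48, -10, -34, 42] -> [42] -> 1
  [-13, 43, -35] -> [] -> [] -> 0
  [-20, 37, 33, 1, 38, -32, -15, -10, -32] -> [-20, 38, -32, -10, -32] -> [38] -> 1
  [-42, 31, 30, -1] -> [-42, 30] -> [30] -> 1
  [-45, 37, 36, 23, -37, 21, -12, -36, 40, -15] -> [36, -12, -36, 40] -> [36, 40] -> 2
  [-38, 11, -49, 40, 26, 5, 34, 8, -30] -> [-38, 40, 26, 34, 8, -30] -> [40, 26, 34, 8] -> 4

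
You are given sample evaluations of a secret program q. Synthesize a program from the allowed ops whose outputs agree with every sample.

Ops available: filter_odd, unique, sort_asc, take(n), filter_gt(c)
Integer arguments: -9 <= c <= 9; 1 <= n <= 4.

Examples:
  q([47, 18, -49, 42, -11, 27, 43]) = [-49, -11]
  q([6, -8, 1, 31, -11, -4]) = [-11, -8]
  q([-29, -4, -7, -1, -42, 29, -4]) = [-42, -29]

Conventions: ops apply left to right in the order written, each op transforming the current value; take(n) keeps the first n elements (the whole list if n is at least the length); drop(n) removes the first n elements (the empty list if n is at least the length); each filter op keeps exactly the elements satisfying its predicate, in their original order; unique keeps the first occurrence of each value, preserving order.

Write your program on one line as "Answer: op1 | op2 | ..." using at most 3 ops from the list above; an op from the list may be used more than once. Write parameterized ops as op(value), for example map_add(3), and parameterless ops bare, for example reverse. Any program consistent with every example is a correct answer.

sort_asc | take(3) | take(2)

Check, running the answer program on each example:
  [47, 18, -49, 42, -11, 27, 43] -> [-49, -11, 18, 27, 42, 43, 47] -> [-49, -11, 18] -> [-49, -11]
  [6, -8, 1, 31, -11, -4] -> [-11, -8, -4, 1, 6, 31] -> [-11, -8, -4] -> [-11, -8]
  [-29, -4, -7, -1, -42, 29, -4] -> [-42, -29, -7, -4, -4, -1, 29] -> [-42, -29, -7] -> [-42, -29]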